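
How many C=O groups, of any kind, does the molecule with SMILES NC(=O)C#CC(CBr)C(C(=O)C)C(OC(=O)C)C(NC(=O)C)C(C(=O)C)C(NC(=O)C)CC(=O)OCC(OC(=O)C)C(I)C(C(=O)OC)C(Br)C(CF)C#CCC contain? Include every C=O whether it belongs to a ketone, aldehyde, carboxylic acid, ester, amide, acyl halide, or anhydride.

9

H2NCO: amide, 1 C=O (running total 1).
CH(COCH3): ketone, 1 C=O (running total 2).
CH(OCOCH3): ester, 1 C=O (running total 3).
CH(NHCOCH3): amide, 1 C=O (running total 4).
CH(COCH3): ketone, 1 C=O (running total 5).
CH(NHCOCH3): amide, 1 C=O (running total 6).
CH2COOCH2: ester, 1 C=O (running total 7).
CH(OCOCH3): ester, 1 C=O (running total 8).
CH(COOCH3): ester, 1 C=O (running total 9).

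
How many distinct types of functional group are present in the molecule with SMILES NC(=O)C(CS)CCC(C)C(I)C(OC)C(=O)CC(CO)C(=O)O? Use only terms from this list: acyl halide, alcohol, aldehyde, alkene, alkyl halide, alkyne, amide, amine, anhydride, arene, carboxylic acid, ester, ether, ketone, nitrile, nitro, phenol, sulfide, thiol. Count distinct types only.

–C(=O)NH2: carbonyl C bonded to C and to N → amide (the N is not a separate amine).
pendant –CH2SH → thiol.
halogen on an sp³ carbon → alkyl halide.
pendant –OCH3: C–O–C with sp³ C, no adjacent C=O → ether.
–C(=O)– with carbon on both sides → ketone.
pendant –CH2OH on an sp³ backbone C → alcohol.
–COOH: carbonyl C bonded to –OH and C → carboxylic acid (the –OH is not a separate alcohol).
Distinct types present: alcohol, alkyl halide, amide, carboxylic acid, ether, ketone, thiol.

7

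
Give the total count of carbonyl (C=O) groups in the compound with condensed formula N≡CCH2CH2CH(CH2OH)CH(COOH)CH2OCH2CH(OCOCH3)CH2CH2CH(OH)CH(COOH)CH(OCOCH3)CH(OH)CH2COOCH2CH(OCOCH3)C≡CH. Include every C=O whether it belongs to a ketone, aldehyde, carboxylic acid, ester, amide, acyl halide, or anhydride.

6

CH(COOH): carboxylic acid, 1 C=O (running total 1).
CH(OCOCH3): ester, 1 C=O (running total 2).
CH(COOH): carboxylic acid, 1 C=O (running total 3).
CH(OCOCH3): ester, 1 C=O (running total 4).
CH2COOCH2: ester, 1 C=O (running total 5).
CH(OCOCH3): ester, 1 C=O (running total 6).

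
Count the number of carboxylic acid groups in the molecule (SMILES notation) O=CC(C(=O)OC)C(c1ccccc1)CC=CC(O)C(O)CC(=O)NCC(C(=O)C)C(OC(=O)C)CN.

Working along the chain:
  OHC: terminal –CHO: carbonyl C bonded to H and C → aldehyde.
  CH(COOCH3): pendant –COOCH3: carbonyl C bonded to C and –OCH3 → ester.
  CH(C6H5): pendant –C6H5: benzene ring → arene.
  CH=CH: C=C double bond → alkene.
  CH(OH): –OH on an sp³ carbon → alcohol (secondary).
  CH(OH): –OH on an sp³ carbon → alcohol (secondary).
  CH2CONHCH2: –C(=O)–N– linkage → amide (the N is not an amine).
  CH(COCH3): pendant –COCH3: carbonyl C bonded to two carbons → ketone.
  CH(OCOCH3): pendant –OC(=O)CH3: an acyloxy group → ester.
  CH2NH2: –NH2 on an sp³ carbon with no adjacent C=O → amine.
No segment is a carboxylic acid: OHC is aldehyde, not carboxylic acid; CH(COOCH3) is ester, not carboxylic acid; CH(OH) is alcohol, not carboxylic acid. → 0.

0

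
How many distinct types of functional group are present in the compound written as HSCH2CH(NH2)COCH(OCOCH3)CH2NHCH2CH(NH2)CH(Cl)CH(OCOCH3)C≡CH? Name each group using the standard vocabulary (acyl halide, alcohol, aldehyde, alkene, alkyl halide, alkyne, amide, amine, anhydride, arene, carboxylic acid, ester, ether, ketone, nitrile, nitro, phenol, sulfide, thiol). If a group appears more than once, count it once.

Taking each segment in turn:
  HSCH2: –SH on an sp³ carbon → thiol.
  CH(NH2): –NH2 on an sp³ carbon with no adjacent C=O → amine.
  CO: –C(=O)– with carbon on both sides → ketone.
  CH(OCOCH3): pendant –OC(=O)CH3: an acyloxy group → ester.
  CH2NHCH2: C–N–C with sp³ carbons and no adjacent C=O → amine (secondary).
  CH(NH2): –NH2 on an sp³ carbon with no adjacent C=O → amine.
  CH(Cl): halogen on an sp³ carbon → alkyl halide.
  CH(OCOCH3): pendant –OC(=O)CH3: an acyloxy group → ester.
  C≡CH: C≡C triple bond → alkyne.
Distinct types present: alkyl halide, alkyne, amine, ester, ketone, thiol.

6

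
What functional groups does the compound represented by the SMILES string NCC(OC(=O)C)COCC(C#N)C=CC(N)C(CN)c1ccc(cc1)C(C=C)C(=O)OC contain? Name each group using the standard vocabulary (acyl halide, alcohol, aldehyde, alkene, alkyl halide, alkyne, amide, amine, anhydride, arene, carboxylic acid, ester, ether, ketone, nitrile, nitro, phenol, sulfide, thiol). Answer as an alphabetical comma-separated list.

Taking each segment in turn:
  H2NCH2: –NH2 on an sp³ carbon with no adjacent C=O → amine.
  CH(OCOCH3): pendant –OC(=O)CH3: an acyloxy group → ester.
  CH2OCH2: C–O–C with sp³ carbons on both sides and no adjacent C=O → ether.
  CH(CN): pendant –C≡N: nitrile.
  CH=CH: C=C double bond → alkene.
  CH(NH2): –NH2 on an sp³ carbon with no adjacent C=O → amine.
  CH(CH2NH2): pendant –CH2NH2: N on sp³ C, no adjacent C=O → amine.
  C6H4: para-disubstituted benzene ring → arene.
  CH(CH=CH2): pendant –CH=CH2: C=C double bond → alkene.
  COOCH3: –C(=O)OCH3: carbonyl C bonded to C and to –OCH3 → ester (not ketone + ether).

alkene, amine, arene, ester, ether, nitrile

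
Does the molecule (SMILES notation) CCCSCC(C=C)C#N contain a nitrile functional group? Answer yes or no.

yes

Working along the chain:
  CH2SCH2: C–S–C linkage → sulfide (thioether).
  CH(CH=CH2): pendant –CH=CH2: C=C double bond → alkene.
  CN: –C≡N: carbon triple-bonded to nitrogen → nitrile.
The CN segment supplies the nitrile: –C≡N: carbon triple-bonded to nitrogen → nitrile.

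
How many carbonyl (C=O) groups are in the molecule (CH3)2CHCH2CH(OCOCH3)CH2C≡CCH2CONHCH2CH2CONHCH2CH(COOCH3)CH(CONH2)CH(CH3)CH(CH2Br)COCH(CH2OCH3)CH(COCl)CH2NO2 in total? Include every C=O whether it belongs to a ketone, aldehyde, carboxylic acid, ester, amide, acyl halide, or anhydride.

CH(OCOCH3): ester, 1 C=O (running total 1).
CH2CONHCH2: amide, 1 C=O (running total 2).
CH2CONHCH2: amide, 1 C=O (running total 3).
CH(COOCH3): ester, 1 C=O (running total 4).
CH(CONH2): amide, 1 C=O (running total 5).
CO: ketone, 1 C=O (running total 6).
CH(COCl): acyl halide, 1 C=O (running total 7).

7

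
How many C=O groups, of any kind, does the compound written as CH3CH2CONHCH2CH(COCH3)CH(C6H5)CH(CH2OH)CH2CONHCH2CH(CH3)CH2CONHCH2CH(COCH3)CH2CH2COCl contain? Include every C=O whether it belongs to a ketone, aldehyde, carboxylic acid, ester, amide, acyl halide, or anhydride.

6

CH2CONHCH2: amide, 1 C=O (running total 1).
CH(COCH3): ketone, 1 C=O (running total 2).
CH2CONHCH2: amide, 1 C=O (running total 3).
CH2CONHCH2: amide, 1 C=O (running total 4).
CH(COCH3): ketone, 1 C=O (running total 5).
COCl: acyl halide, 1 C=O (running total 6).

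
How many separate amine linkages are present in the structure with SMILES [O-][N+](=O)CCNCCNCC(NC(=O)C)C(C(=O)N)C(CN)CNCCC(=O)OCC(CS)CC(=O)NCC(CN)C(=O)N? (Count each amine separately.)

5

–NO2 on carbon → nitro group.
C–N–C with sp³ carbons and no adjacent C=O → amine (secondary).
C–N–C with sp³ carbons and no adjacent C=O → amine (secondary).
pendant –NHC(=O)CH3: N bonded to a carbonyl → amide (not amine).
pendant –CONH2: carbonyl C bonded to C and N → amide.
pendant –CH2NH2: N on sp³ C, no adjacent C=O → amine.
C–N–C with sp³ carbons and no adjacent C=O → amine (secondary).
–C(=O)–O–C with C on the carbonyl side → ester.
pendant –CH2SH → thiol.
–C(=O)–N– linkage → amide (the N is not an amine).
pendant –CH2NH2: N on sp³ C, no adjacent C=O → amine.
–C(=O)NH2: carbonyl C bonded to C and to N → amide (the N is not a separate amine).
Amine appears at: CH2NHCH2, CH2NHCH2, CH(CH2NH2), CH2NHCH2, CH(CH2NH2) → 5.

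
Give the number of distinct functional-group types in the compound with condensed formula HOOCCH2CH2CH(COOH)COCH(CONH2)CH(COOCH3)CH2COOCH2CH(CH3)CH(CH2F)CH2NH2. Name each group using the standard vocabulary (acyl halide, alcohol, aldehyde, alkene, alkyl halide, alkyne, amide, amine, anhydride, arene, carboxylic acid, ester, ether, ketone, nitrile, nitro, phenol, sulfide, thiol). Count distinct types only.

6

Working along the chain:
  HOOC: –COOH: carbonyl C bonded to –OH and C → carboxylic acid (the –OH is not a separate alcohol).
  CH(COOH): pendant –COOH: carbonyl C bonded to C and –OH → carboxylic acid.
  CO: –C(=O)– with carbon on both sides → ketone.
  CH(CONH2): pendant –CONH2: carbonyl C bonded to C and N → amide.
  CH(COOCH3): pendant –COOCH3: carbonyl C bonded to C and –OCH3 → ester.
  CH2COOCH2: –C(=O)–O–C with C on the carbonyl side → ester.
  CH(CH2F): pendant –CH2X: halogen on sp³ carbon → alkyl halide.
  CH2NH2: –NH2 on an sp³ carbon with no adjacent C=O → amine.
Distinct types present: alkyl halide, amide, amine, carboxylic acid, ester, ketone.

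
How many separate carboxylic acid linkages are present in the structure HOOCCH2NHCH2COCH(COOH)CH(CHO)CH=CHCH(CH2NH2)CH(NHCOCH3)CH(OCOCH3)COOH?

3

Taking each segment in turn:
  HOOC: –COOH: carbonyl C bonded to –OH and C → carboxylic acid (the –OH is not a separate alcohol).
  CH2NHCH2: C–N–C with sp³ carbons and no adjacent C=O → amine (secondary).
  CO: –C(=O)– with carbon on both sides → ketone.
  CH(COOH): pendant –COOH: carbonyl C bonded to C and –OH → carboxylic acid.
  CH(CHO): pendant –CHO: carbonyl C bonded to C and H → aldehyde.
  CH=CH: C=C double bond → alkene.
  CH(CH2NH2): pendant –CH2NH2: N on sp³ C, no adjacent C=O → amine.
  CH(NHCOCH3): pendant –NHC(=O)CH3: N bonded to a carbonyl → amide (not amine).
  CH(OCOCH3): pendant –OC(=O)CH3: an acyloxy group → ester.
  COOH: –COOH: carbonyl C bonded to –OH and C → carboxylic acid (the –OH is not a separate alcohol).
Carboxylic acid appears at: HOOC, CH(COOH), COOH → 3.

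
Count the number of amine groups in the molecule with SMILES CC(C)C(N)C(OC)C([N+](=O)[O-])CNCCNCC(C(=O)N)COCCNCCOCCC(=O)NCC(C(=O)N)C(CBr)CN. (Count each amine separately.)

Reading the structure from left to right:
  CH(NH2): –NH2 on an sp³ carbon with no adjacent C=O → amine.
  CH(OCH3): pendant –OCH3: C–O–C with sp³ C, no adjacent C=O → ether.
  CH(NO2): –NO2 on an sp³ carbon → nitro (the N=O is not a carbonyl).
  CH2NHCH2: C–N–C with sp³ carbons and no adjacent C=O → amine (secondary).
  CH2NHCH2: C–N–C with sp³ carbons and no adjacent C=O → amine (secondary).
  CH(CONH2): pendant –CONH2: carbonyl C bonded to C and N → amide.
  CH2OCH2: C–O–C with sp³ carbons on both sides and no adjacent C=O → ether.
  CH2NHCH2: C–N–C with sp³ carbons and no adjacent C=O → amine (secondary).
  CH2OCH2: C–O–C with sp³ carbons on both sides and no adjacent C=O → ether.
  CH2CONHCH2: –C(=O)–N– linkage → amide (the N is not an amine).
  CH(CONH2): pendant –CONH2: carbonyl C bonded to C and N → amide.
  CH(CH2Br): pendant –CH2X: halogen on sp³ carbon → alkyl halide.
  CH2NH2: –NH2 on an sp³ carbon with no adjacent C=O → amine.
Amine appears at: CH(NH2), CH2NHCH2, CH2NHCH2, CH2NHCH2, CH2NH2 → 5.

5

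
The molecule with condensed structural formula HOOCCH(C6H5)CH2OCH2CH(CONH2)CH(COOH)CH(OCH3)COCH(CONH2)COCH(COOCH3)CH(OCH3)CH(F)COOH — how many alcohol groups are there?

–COOH: carbonyl C bonded to –OH and C → carboxylic acid (the –OH is not a separate alcohol).
pendant –C6H5: benzene ring → arene.
C–O–C with sp³ carbons on both sides and no adjacent C=O → ether.
pendant –CONH2: carbonyl C bonded to C and N → amide.
pendant –COOH: carbonyl C bonded to C and –OH → carboxylic acid.
pendant –OCH3: C–O–C with sp³ C, no adjacent C=O → ether.
–C(=O)– with carbon on both sides → ketone.
pendant –CONH2: carbonyl C bonded to C and N → amide.
–C(=O)– with carbon on both sides → ketone.
pendant –COOCH3: carbonyl C bonded to C and –OCH3 → ester.
pendant –OCH3: C–O–C with sp³ C, no adjacent C=O → ether.
halogen on an sp³ carbon → alkyl halide.
–COOH: carbonyl C bonded to –OH and C → carboxylic acid (the –OH is not a separate alcohol).
No segment is a alcohol: HOOC is carboxylic acid, not alcohol; CH2OCH2 is ether, not alcohol; CH(COOH) is carboxylic acid, not alcohol. → 0.

0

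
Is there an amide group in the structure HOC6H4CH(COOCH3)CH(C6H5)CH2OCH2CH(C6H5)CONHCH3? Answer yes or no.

yes

Reading the structure from left to right:
  HOC6H4: –OH attached directly to an aromatic ring → phenol (not alcohol); the ring itself is an arene.
  CH(COOCH3): pendant –COOCH3: carbonyl C bonded to C and –OCH3 → ester.
  CH(C6H5): pendant –C6H5: benzene ring → arene.
  CH2OCH2: C–O–C with sp³ carbons on both sides and no adjacent C=O → ether.
  CH(C6H5): pendant –C6H5: benzene ring → arene.
  CONHCH3: –C(=O)NHCH3: carbonyl C bonded to C and to N → amide (the N is not an amine).
The CONHCH3 segment supplies the amide: –C(=O)NHCH3: carbonyl C bonded to C and to N → amide (the N is not an amine).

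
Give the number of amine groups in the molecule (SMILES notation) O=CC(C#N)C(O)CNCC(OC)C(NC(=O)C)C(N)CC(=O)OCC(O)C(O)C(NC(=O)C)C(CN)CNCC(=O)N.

4

Taking each segment in turn:
  OHC: terminal –CHO: carbonyl C bonded to H and C → aldehyde.
  CH(CN): pendant –C≡N: nitrile.
  CH(OH): –OH on an sp³ carbon → alcohol (secondary).
  CH2NHCH2: C–N–C with sp³ carbons and no adjacent C=O → amine (secondary).
  CH(OCH3): pendant –OCH3: C–O–C with sp³ C, no adjacent C=O → ether.
  CH(NHCOCH3): pendant –NHC(=O)CH3: N bonded to a carbonyl → amide (not amine).
  CH(NH2): –NH2 on an sp³ carbon with no adjacent C=O → amine.
  CH2COOCH2: –C(=O)–O–C with C on the carbonyl side → ester.
  CH(OH): –OH on an sp³ carbon → alcohol (secondary).
  CH(OH): –OH on an sp³ carbon → alcohol (secondary).
  CH(NHCOCH3): pendant –NHC(=O)CH3: N bonded to a carbonyl → amide (not amine).
  CH(CH2NH2): pendant –CH2NH2: N on sp³ C, no adjacent C=O → amine.
  CH2NHCH2: C–N–C with sp³ carbons and no adjacent C=O → amine (secondary).
  CONH2: –C(=O)NH2: carbonyl C bonded to C and to N → amide (the N is not a separate amine).
Amine appears at: CH2NHCH2, CH(NH2), CH(CH2NH2), CH2NHCH2 → 4.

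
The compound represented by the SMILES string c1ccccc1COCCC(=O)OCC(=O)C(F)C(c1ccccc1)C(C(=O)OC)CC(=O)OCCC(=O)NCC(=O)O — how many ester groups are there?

3

Working along the chain:
  C6H5: C6H5– phenyl ring → arene.
  CH2OCH2: C–O–C with sp³ carbons on both sides and no adjacent C=O → ether.
  CH2COOCH2: –C(=O)–O–C with C on the carbonyl side → ester.
  CO: –C(=O)– with carbon on both sides → ketone.
  CH(F): halogen on an sp³ carbon → alkyl halide.
  CH(C6H5): pendant –C6H5: benzene ring → arene.
  CH(COOCH3): pendant –COOCH3: carbonyl C bonded to C and –OCH3 → ester.
  CH2COOCH2: –C(=O)–O–C with C on the carbonyl side → ester.
  CH2CONHCH2: –C(=O)–N– linkage → amide (the N is not an amine).
  COOH: –COOH: carbonyl C bonded to –OH and C → carboxylic acid (the –OH is not a separate alcohol).
Ester appears at: CH2COOCH2, CH(COOCH3), CH2COOCH2 → 3.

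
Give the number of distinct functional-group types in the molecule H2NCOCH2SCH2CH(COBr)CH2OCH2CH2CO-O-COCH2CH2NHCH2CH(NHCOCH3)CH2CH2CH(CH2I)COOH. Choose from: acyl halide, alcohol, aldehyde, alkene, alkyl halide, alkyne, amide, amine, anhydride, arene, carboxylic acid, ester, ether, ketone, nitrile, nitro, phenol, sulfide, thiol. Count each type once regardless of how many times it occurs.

8

Working along the chain:
  H2NCO: –C(=O)NH2: carbonyl C bonded to C and to N → amide (the N is not a separate amine).
  CH2SCH2: C–S–C linkage → sulfide (thioether).
  CH(COBr): pendant –C(=O)X: carbonyl C bonded to C and halogen → acyl halide.
  CH2OCH2: C–O–C with sp³ carbons on both sides and no adjacent C=O → ether.
  CH2CO-O-COCH2: two acyl groups sharing one oxygen, –C(=O)–O–C(=O)– → anhydride.
  CH2NHCH2: C–N–C with sp³ carbons and no adjacent C=O → amine (secondary).
  CH(NHCOCH3): pendant –NHC(=O)CH3: N bonded to a carbonyl → amide (not amine).
  CH(CH2I): pendant –CH2X: halogen on sp³ carbon → alkyl halide.
  COOH: –COOH: carbonyl C bonded to –OH and C → carboxylic acid (the –OH is not a separate alcohol).
Distinct types present: acyl halide, alkyl halide, amide, amine, anhydride, carboxylic acid, ether, sulfide.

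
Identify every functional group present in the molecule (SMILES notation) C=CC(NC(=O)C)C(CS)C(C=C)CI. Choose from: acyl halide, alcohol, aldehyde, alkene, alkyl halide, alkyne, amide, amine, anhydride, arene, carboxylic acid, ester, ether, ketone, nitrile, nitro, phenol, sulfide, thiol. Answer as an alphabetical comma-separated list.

C=C double bond → alkene.
pendant –NHC(=O)CH3: N bonded to a carbonyl → amide (not amine).
pendant –CH2SH → thiol.
pendant –CH=CH2: C=C double bond → alkene.
halogen on an sp³ carbon → alkyl halide.

alkene, alkyl halide, amide, thiol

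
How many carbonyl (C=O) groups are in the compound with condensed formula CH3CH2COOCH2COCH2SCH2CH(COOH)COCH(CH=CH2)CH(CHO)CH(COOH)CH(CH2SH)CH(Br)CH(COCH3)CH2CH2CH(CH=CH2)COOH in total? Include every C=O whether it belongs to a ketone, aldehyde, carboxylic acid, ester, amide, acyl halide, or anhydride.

CH2COOCH2: ester, 1 C=O (running total 1).
CO: ketone, 1 C=O (running total 2).
CH(COOH): carboxylic acid, 1 C=O (running total 3).
CO: ketone, 1 C=O (running total 4).
CH(CHO): aldehyde, 1 C=O (running total 5).
CH(COOH): carboxylic acid, 1 C=O (running total 6).
CH(COCH3): ketone, 1 C=O (running total 7).
COOH: carboxylic acid, 1 C=O (running total 8).

8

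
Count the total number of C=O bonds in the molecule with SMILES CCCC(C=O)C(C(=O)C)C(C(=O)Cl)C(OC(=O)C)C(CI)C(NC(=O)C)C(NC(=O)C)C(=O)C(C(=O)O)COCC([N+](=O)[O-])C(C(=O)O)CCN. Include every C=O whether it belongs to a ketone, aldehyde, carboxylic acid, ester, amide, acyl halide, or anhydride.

9

CH(CHO): aldehyde, 1 C=O (running total 1).
CH(COCH3): ketone, 1 C=O (running total 2).
CH(COCl): acyl halide, 1 C=O (running total 3).
CH(OCOCH3): ester, 1 C=O (running total 4).
CH(NHCOCH3): amide, 1 C=O (running total 5).
CH(NHCOCH3): amide, 1 C=O (running total 6).
CO: ketone, 1 C=O (running total 7).
CH(COOH): carboxylic acid, 1 C=O (running total 8).
CH(COOH): carboxylic acid, 1 C=O (running total 9).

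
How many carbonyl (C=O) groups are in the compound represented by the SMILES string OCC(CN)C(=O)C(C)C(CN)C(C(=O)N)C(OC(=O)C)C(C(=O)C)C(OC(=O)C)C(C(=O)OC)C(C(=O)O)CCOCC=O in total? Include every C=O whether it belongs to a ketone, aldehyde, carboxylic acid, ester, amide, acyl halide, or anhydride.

CO: ketone, 1 C=O (running total 1).
CH(CONH2): amide, 1 C=O (running total 2).
CH(OCOCH3): ester, 1 C=O (running total 3).
CH(COCH3): ketone, 1 C=O (running total 4).
CH(OCOCH3): ester, 1 C=O (running total 5).
CH(COOCH3): ester, 1 C=O (running total 6).
CH(COOH): carboxylic acid, 1 C=O (running total 7).
CHO: aldehyde, 1 C=O (running total 8).

8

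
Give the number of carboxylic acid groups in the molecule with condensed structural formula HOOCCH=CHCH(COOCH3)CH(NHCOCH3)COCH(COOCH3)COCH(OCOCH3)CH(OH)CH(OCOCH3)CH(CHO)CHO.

1

Reading the structure from left to right:
  HOOC: –COOH: carbonyl C bonded to –OH and C → carboxylic acid (the –OH is not a separate alcohol).
  CH=CH: C=C double bond → alkene.
  CH(COOCH3): pendant –COOCH3: carbonyl C bonded to C and –OCH3 → ester.
  CH(NHCOCH3): pendant –NHC(=O)CH3: N bonded to a carbonyl → amide (not amine).
  CO: –C(=O)– with carbon on both sides → ketone.
  CH(COOCH3): pendant –COOCH3: carbonyl C bonded to C and –OCH3 → ester.
  CO: –C(=O)– with carbon on both sides → ketone.
  CH(OCOCH3): pendant –OC(=O)CH3: an acyloxy group → ester.
  CH(OH): –OH on an sp³ carbon → alcohol (secondary).
  CH(OCOCH3): pendant –OC(=O)CH3: an acyloxy group → ester.
  CH(CHO): pendant –CHO: carbonyl C bonded to C and H → aldehyde.
  CHO: terminal –CHO: carbonyl C bonded to H and C → aldehyde.
Carboxylic acid appears at: HOOC → 1.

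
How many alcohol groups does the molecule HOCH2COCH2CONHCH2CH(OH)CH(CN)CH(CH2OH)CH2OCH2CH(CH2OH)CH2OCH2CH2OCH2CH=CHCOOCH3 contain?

HO– on an sp³ carbon → alcohol.
–C(=O)– with carbon on both sides → ketone.
–C(=O)–N– linkage → amide (the N is not an amine).
–OH on an sp³ carbon → alcohol (secondary).
pendant –C≡N: nitrile.
pendant –CH2OH on an sp³ backbone C → alcohol.
C–O–C with sp³ carbons on both sides and no adjacent C=O → ether.
pendant –CH2OH on an sp³ backbone C → alcohol.
C–O–C with sp³ carbons on both sides and no adjacent C=O → ether.
C–O–C with sp³ carbons on both sides and no adjacent C=O → ether.
C=C double bond → alkene.
–C(=O)OCH3: carbonyl C bonded to C and to –OCH3 → ester (not ketone + ether).
Alcohol appears at: HOCH2, CH(OH), CH(CH2OH), CH(CH2OH) → 4.

4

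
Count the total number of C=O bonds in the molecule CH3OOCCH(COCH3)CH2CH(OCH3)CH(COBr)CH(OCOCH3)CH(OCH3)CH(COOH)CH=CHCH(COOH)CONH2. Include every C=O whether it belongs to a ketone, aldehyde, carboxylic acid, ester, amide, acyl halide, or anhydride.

7

CH3OOC: ester, 1 C=O (running total 1).
CH(COCH3): ketone, 1 C=O (running total 2).
CH(COBr): acyl halide, 1 C=O (running total 3).
CH(OCOCH3): ester, 1 C=O (running total 4).
CH(COOH): carboxylic acid, 1 C=O (running total 5).
CH(COOH): carboxylic acid, 1 C=O (running total 6).
CONH2: amide, 1 C=O (running total 7).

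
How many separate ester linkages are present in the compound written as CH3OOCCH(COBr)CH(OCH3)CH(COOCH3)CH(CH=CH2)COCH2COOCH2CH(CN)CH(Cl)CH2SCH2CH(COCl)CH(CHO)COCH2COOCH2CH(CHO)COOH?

4

Reading the structure from left to right:
  CH3OOC: CH3O–C(=O)–: carbonyl C bonded to C and to –OCH3 → ester (not ketone + ether).
  CH(COBr): pendant –C(=O)X: carbonyl C bonded to C and halogen → acyl halide.
  CH(OCH3): pendant –OCH3: C–O–C with sp³ C, no adjacent C=O → ether.
  CH(COOCH3): pendant –COOCH3: carbonyl C bonded to C and –OCH3 → ester.
  CH(CH=CH2): pendant –CH=CH2: C=C double bond → alkene.
  CO: –C(=O)– with carbon on both sides → ketone.
  CH2COOCH2: –C(=O)–O–C with C on the carbonyl side → ester.
  CH(CN): pendant –C≡N: nitrile.
  CH(Cl): halogen on an sp³ carbon → alkyl halide.
  CH2SCH2: C–S–C linkage → sulfide (thioether).
  CH(COCl): pendant –C(=O)X: carbonyl C bonded to C and halogen → acyl halide.
  CH(CHO): pendant –CHO: carbonyl C bonded to C and H → aldehyde.
  CO: –C(=O)– with carbon on both sides → ketone.
  CH2COOCH2: –C(=O)–O–C with C on the carbonyl side → ester.
  CH(CHO): pendant –CHO: carbonyl C bonded to C and H → aldehyde.
  COOH: –COOH: carbonyl C bonded to –OH and C → carboxylic acid (the –OH is not a separate alcohol).
Ester appears at: CH3OOC, CH(COOCH3), CH2COOCH2, CH2COOCH2 → 4.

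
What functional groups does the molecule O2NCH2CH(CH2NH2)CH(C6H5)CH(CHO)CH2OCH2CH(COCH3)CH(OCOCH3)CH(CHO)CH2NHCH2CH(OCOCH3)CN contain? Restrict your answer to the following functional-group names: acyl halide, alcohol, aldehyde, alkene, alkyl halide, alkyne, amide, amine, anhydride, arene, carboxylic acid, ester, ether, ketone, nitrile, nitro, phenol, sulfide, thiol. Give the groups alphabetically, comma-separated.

aldehyde, amine, arene, ester, ether, ketone, nitrile, nitro

Reading the structure from left to right:
  O2NCH2: –NO2 on carbon → nitro group.
  CH(CH2NH2): pendant –CH2NH2: N on sp³ C, no adjacent C=O → amine.
  CH(C6H5): pendant –C6H5: benzene ring → arene.
  CH(CHO): pendant –CHO: carbonyl C bonded to C and H → aldehyde.
  CH2OCH2: C–O–C with sp³ carbons on both sides and no adjacent C=O → ether.
  CH(COCH3): pendant –COCH3: carbonyl C bonded to two carbons → ketone.
  CH(OCOCH3): pendant –OC(=O)CH3: an acyloxy group → ester.
  CH(CHO): pendant –CHO: carbonyl C bonded to C and H → aldehyde.
  CH2NHCH2: C–N–C with sp³ carbons and no adjacent C=O → amine (secondary).
  CH(OCOCH3): pendant –OC(=O)CH3: an acyloxy group → ester.
  CN: –C≡N: carbon triple-bonded to nitrogen → nitrile.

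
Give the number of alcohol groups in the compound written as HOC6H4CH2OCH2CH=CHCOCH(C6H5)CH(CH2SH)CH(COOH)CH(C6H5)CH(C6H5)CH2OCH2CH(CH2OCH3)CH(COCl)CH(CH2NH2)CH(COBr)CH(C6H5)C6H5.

0

–OH attached directly to an aromatic ring → phenol (not alcohol); the ring itself is an arene.
C–O–C with sp³ carbons on both sides and no adjacent C=O → ether.
C=C double bond → alkene.
–C(=O)– with carbon on both sides → ketone.
pendant –C6H5: benzene ring → arene.
pendant –CH2SH → thiol.
pendant –COOH: carbonyl C bonded to C and –OH → carboxylic acid.
pendant –C6H5: benzene ring → arene.
pendant –C6H5: benzene ring → arene.
C–O–C with sp³ carbons on both sides and no adjacent C=O → ether.
pendant –CH2OCH3: C–O–C linkage → ether.
pendant –C(=O)X: carbonyl C bonded to C and halogen → acyl halide.
pendant –CH2NH2: N on sp³ C, no adjacent C=O → amine.
pendant –C(=O)X: carbonyl C bonded to C and halogen → acyl halide.
pendant –C6H5: benzene ring → arene.
–C6H5 phenyl ring → arene.
No segment is a alcohol: HOC6H4 is arene/phenol, not alcohol; CH2OCH2 is ether, not alcohol; CO is ketone, not alcohol. → 0.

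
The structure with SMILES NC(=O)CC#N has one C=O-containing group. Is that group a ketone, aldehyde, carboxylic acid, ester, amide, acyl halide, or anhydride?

The carbonyl is in the H2NCO segment: –C(=O)NH2: carbonyl C bonded to C and to N → amide (the N is not a separate amine).

amide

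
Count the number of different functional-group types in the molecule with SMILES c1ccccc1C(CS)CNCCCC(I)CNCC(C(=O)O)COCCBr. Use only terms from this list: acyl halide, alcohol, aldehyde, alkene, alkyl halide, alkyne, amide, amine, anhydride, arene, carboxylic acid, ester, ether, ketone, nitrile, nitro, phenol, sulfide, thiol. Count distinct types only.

6

C6H5– phenyl ring → arene.
pendant –CH2SH → thiol.
C–N–C with sp³ carbons and no adjacent C=O → amine (secondary).
halogen on an sp³ carbon → alkyl halide.
C–N–C with sp³ carbons and no adjacent C=O → amine (secondary).
pendant –COOH: carbonyl C bonded to C and –OH → carboxylic acid.
C–O–C with sp³ carbons on both sides and no adjacent C=O → ether.
halogen on an sp³ carbon → alkyl halide.
Distinct types present: alkyl halide, amine, arene, carboxylic acid, ether, thiol.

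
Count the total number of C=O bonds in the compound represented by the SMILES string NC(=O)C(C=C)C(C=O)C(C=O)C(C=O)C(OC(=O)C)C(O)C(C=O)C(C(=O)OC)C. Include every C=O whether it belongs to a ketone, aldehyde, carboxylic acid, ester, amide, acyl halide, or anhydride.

H2NCO: amide, 1 C=O (running total 1).
CH(CHO): aldehyde, 1 C=O (running total 2).
CH(CHO): aldehyde, 1 C=O (running total 3).
CH(CHO): aldehyde, 1 C=O (running total 4).
CH(OCOCH3): ester, 1 C=O (running total 5).
CH(CHO): aldehyde, 1 C=O (running total 6).
CH(COOCH3): ester, 1 C=O (running total 7).

7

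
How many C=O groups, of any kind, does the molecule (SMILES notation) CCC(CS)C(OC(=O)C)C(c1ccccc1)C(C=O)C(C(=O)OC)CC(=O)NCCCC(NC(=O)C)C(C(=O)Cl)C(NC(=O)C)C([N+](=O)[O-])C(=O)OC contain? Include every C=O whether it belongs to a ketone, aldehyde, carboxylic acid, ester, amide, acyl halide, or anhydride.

CH(OCOCH3): ester, 1 C=O (running total 1).
CH(CHO): aldehyde, 1 C=O (running total 2).
CH(COOCH3): ester, 1 C=O (running total 3).
CH2CONHCH2: amide, 1 C=O (running total 4).
CH(NHCOCH3): amide, 1 C=O (running total 5).
CH(COCl): acyl halide, 1 C=O (running total 6).
CH(NHCOCH3): amide, 1 C=O (running total 7).
COOCH3: ester, 1 C=O (running total 8).

8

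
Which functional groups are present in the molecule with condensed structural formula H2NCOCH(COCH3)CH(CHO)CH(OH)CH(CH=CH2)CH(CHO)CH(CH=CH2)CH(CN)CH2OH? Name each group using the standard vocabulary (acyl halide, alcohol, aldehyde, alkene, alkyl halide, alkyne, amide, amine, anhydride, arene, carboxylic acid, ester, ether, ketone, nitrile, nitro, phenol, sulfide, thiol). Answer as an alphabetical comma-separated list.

alcohol, aldehyde, alkene, amide, ketone, nitrile

–C(=O)NH2: carbonyl C bonded to C and to N → amide (the N is not a separate amine).
pendant –COCH3: carbonyl C bonded to two carbons → ketone.
pendant –CHO: carbonyl C bonded to C and H → aldehyde.
–OH on an sp³ carbon → alcohol (secondary).
pendant –CH=CH2: C=C double bond → alkene.
pendant –CHO: carbonyl C bonded to C and H → aldehyde.
pendant –CH=CH2: C=C double bond → alkene.
pendant –C≡N: nitrile.
–OH on an sp³ carbon → alcohol.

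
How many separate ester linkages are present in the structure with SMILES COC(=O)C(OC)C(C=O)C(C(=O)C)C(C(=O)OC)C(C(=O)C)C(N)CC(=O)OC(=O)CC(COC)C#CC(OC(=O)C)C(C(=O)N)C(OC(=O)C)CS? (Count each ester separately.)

CH3O–C(=O)–: carbonyl C bonded to C and to –OCH3 → ester (not ketone + ether).
pendant –OCH3: C–O–C with sp³ C, no adjacent C=O → ether.
pendant –CHO: carbonyl C bonded to C and H → aldehyde.
pendant –COCH3: carbonyl C bonded to two carbons → ketone.
pendant –COOCH3: carbonyl C bonded to C and –OCH3 → ester.
pendant –COCH3: carbonyl C bonded to two carbons → ketone.
–NH2 on an sp³ carbon with no adjacent C=O → amine.
two acyl groups sharing one oxygen, –C(=O)–O–C(=O)– → anhydride.
pendant –CH2OCH3: C–O–C linkage → ether.
C≡C triple bond → alkyne.
pendant –OC(=O)CH3: an acyloxy group → ester.
pendant –CONH2: carbonyl C bonded to C and N → amide.
pendant –OC(=O)CH3: an acyloxy group → ester.
–SH on an sp³ carbon → thiol.
Ester appears at: CH3OOC, CH(COOCH3), CH(OCOCH3), CH(OCOCH3) → 4.

4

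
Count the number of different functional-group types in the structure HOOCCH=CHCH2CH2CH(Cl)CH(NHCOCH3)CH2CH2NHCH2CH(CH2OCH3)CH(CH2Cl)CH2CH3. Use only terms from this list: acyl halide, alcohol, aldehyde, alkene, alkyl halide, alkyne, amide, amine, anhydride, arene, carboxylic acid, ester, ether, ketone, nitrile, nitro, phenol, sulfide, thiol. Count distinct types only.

–COOH: carbonyl C bonded to –OH and C → carboxylic acid (the –OH is not a separate alcohol).
C=C double bond → alkene.
halogen on an sp³ carbon → alkyl halide.
pendant –NHC(=O)CH3: N bonded to a carbonyl → amide (not amine).
C–N–C with sp³ carbons and no adjacent C=O → amine (secondary).
pendant –CH2OCH3: C–O–C linkage → ether.
pendant –CH2X: halogen on sp³ carbon → alkyl halide.
Distinct types present: alkene, alkyl halide, amide, amine, carboxylic acid, ether.

6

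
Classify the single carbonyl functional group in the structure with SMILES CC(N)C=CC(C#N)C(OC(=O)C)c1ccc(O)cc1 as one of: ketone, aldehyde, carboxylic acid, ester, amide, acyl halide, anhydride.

ester

The carbonyl is in the CH(OCOCH3) segment: pendant –OC(=O)CH3: an acyloxy group → ester.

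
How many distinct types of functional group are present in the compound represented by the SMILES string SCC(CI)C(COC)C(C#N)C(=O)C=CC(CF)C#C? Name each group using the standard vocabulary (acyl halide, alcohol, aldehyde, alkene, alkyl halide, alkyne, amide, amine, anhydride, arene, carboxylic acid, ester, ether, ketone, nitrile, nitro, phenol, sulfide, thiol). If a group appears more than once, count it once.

Working along the chain:
  HSCH2: –SH on an sp³ carbon → thiol.
  CH(CH2I): pendant –CH2X: halogen on sp³ carbon → alkyl halide.
  CH(CH2OCH3): pendant –CH2OCH3: C–O–C linkage → ether.
  CH(CN): pendant –C≡N: nitrile.
  CO: –C(=O)– with carbon on both sides → ketone.
  CH=CH: C=C double bond → alkene.
  CH(CH2F): pendant –CH2X: halogen on sp³ carbon → alkyl halide.
  C≡CH: C≡C triple bond → alkyne.
Distinct types present: alkene, alkyl halide, alkyne, ether, ketone, nitrile, thiol.

7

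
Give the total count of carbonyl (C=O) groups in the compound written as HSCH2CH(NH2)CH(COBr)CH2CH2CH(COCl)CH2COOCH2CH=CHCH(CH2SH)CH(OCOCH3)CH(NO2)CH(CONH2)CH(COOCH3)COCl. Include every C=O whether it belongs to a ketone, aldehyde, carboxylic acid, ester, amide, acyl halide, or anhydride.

CH(COBr): acyl halide, 1 C=O (running total 1).
CH(COCl): acyl halide, 1 C=O (running total 2).
CH2COOCH2: ester, 1 C=O (running total 3).
CH(OCOCH3): ester, 1 C=O (running total 4).
CH(CONH2): amide, 1 C=O (running total 5).
CH(COOCH3): ester, 1 C=O (running total 6).
COCl: acyl halide, 1 C=O (running total 7).

7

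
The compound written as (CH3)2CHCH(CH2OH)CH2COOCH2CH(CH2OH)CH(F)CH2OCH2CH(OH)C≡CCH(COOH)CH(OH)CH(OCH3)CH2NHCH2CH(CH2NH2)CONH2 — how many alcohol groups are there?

4

pendant –CH2OH on an sp³ backbone C → alcohol.
–C(=O)–O–C with C on the carbonyl side → ester.
pendant –CH2OH on an sp³ backbone C → alcohol.
halogen on an sp³ carbon → alkyl halide.
C–O–C with sp³ carbons on both sides and no adjacent C=O → ether.
–OH on an sp³ carbon → alcohol (secondary).
C≡C triple bond → alkyne.
pendant –COOH: carbonyl C bonded to C and –OH → carboxylic acid.
–OH on an sp³ carbon → alcohol (secondary).
pendant –OCH3: C–O–C with sp³ C, no adjacent C=O → ether.
C–N–C with sp³ carbons and no adjacent C=O → amine (secondary).
pendant –CH2NH2: N on sp³ C, no adjacent C=O → amine.
–C(=O)NH2: carbonyl C bonded to C and to N → amide (the N is not a separate amine).
Alcohol appears at: CH(CH2OH), CH(CH2OH), CH(OH), CH(OH) → 4.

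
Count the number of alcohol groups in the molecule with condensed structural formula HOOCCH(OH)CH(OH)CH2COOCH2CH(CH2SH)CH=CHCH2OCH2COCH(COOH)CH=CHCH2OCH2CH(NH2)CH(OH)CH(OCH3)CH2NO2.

Taking each segment in turn:
  HOOC: –COOH: carbonyl C bonded to –OH and C → carboxylic acid (the –OH is not a separate alcohol).
  CH(OH): –OH on an sp³ carbon → alcohol (secondary).
  CH(OH): –OH on an sp³ carbon → alcohol (secondary).
  CH2COOCH2: –C(=O)–O–C with C on the carbonyl side → ester.
  CH(CH2SH): pendant –CH2SH → thiol.
  CH=CH: C=C double bond → alkene.
  CH2OCH2: C–O–C with sp³ carbons on both sides and no adjacent C=O → ether.
  CO: –C(=O)– with carbon on both sides → ketone.
  CH(COOH): pendant –COOH: carbonyl C bonded to C and –OH → carboxylic acid.
  CH=CH: C=C double bond → alkene.
  CH2OCH2: C–O–C with sp³ carbons on both sides and no adjacent C=O → ether.
  CH(NH2): –NH2 on an sp³ carbon with no adjacent C=O → amine.
  CH(OH): –OH on an sp³ carbon → alcohol (secondary).
  CH(OCH3): pendant –OCH3: C–O–C with sp³ C, no adjacent C=O → ether.
  CH2NO2: –NO2 on carbon → nitro group.
Alcohol appears at: CH(OH), CH(OH), CH(OH) → 3.

3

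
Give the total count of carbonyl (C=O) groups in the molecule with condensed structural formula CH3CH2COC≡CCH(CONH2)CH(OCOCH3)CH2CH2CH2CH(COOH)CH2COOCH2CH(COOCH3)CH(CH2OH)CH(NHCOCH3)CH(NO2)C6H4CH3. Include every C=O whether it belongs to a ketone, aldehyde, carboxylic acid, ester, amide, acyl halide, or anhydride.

7

CO: ketone, 1 C=O (running total 1).
CH(CONH2): amide, 1 C=O (running total 2).
CH(OCOCH3): ester, 1 C=O (running total 3).
CH(COOH): carboxylic acid, 1 C=O (running total 4).
CH2COOCH2: ester, 1 C=O (running total 5).
CH(COOCH3): ester, 1 C=O (running total 6).
CH(NHCOCH3): amide, 1 C=O (running total 7).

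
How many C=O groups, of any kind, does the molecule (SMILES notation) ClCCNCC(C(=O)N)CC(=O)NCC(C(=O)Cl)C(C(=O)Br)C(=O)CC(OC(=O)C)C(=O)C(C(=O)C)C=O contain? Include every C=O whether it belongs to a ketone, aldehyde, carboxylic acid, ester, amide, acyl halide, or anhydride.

CH(CONH2): amide, 1 C=O (running total 1).
CH2CONHCH2: amide, 1 C=O (running total 2).
CH(COCl): acyl halide, 1 C=O (running total 3).
CH(COBr): acyl halide, 1 C=O (running total 4).
CO: ketone, 1 C=O (running total 5).
CH(OCOCH3): ester, 1 C=O (running total 6).
CO: ketone, 1 C=O (running total 7).
CH(COCH3): ketone, 1 C=O (running total 8).
CHO: aldehyde, 1 C=O (running total 9).

9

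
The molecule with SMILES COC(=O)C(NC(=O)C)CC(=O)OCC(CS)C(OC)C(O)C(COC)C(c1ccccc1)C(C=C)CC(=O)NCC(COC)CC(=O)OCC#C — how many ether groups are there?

CH3O–C(=O)–: carbonyl C bonded to C and to –OCH3 → ester (not ketone + ether).
pendant –NHC(=O)CH3: N bonded to a carbonyl → amide (not amine).
–C(=O)–O–C with C on the carbonyl side → ester.
pendant –CH2SH → thiol.
pendant –OCH3: C–O–C with sp³ C, no adjacent C=O → ether.
–OH on an sp³ carbon → alcohol (secondary).
pendant –CH2OCH3: C–O–C linkage → ether.
pendant –C6H5: benzene ring → arene.
pendant –CH=CH2: C=C double bond → alkene.
–C(=O)–N– linkage → amide (the N is not an amine).
pendant –CH2OCH3: C–O–C linkage → ether.
–C(=O)–O–C with C on the carbonyl side → ester.
C≡C triple bond → alkyne.
Ether appears at: CH(OCH3), CH(CH2OCH3), CH(CH2OCH3) → 3.

3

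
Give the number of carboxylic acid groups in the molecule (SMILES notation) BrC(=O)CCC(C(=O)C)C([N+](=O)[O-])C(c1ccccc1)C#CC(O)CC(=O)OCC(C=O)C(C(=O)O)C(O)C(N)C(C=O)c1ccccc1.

1

Reading the structure from left to right:
  BrCO: –C(=O)Br: carbonyl C bonded to C and to a halogen → acyl halide (not alkyl halide).
  CH(COCH3): pendant –COCH3: carbonyl C bonded to two carbons → ketone.
  CH(NO2): –NO2 on an sp³ carbon → nitro (the N=O is not a carbonyl).
  CH(C6H5): pendant –C6H5: benzene ring → arene.
  C≡C: C≡C triple bond → alkyne.
  CH(OH): –OH on an sp³ carbon → alcohol (secondary).
  CH2COOCH2: –C(=O)–O–C with C on the carbonyl side → ester.
  CH(CHO): pendant –CHO: carbonyl C bonded to C and H → aldehyde.
  CH(COOH): pendant –COOH: carbonyl C bonded to C and –OH → carboxylic acid.
  CH(OH): –OH on an sp³ carbon → alcohol (secondary).
  CH(NH2): –NH2 on an sp³ carbon with no adjacent C=O → amine.
  CH(CHO): pendant –CHO: carbonyl C bonded to C and H → aldehyde.
  C6H5: –C6H5 phenyl ring → arene.
Carboxylic acid appears at: CH(COOH) → 1.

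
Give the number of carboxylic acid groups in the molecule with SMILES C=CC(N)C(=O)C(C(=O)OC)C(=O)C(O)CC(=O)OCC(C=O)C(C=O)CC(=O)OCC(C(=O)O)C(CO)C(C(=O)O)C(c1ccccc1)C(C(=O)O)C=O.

Reading the structure from left to right:
  CH2=CH: C=C double bond → alkene.
  CH(NH2): –NH2 on an sp³ carbon with no adjacent C=O → amine.
  CO: –C(=O)– with carbon on both sides → ketone.
  CH(COOCH3): pendant –COOCH3: carbonyl C bonded to C and –OCH3 → ester.
  CO: –C(=O)– with carbon on both sides → ketone.
  CH(OH): –OH on an sp³ carbon → alcohol (secondary).
  CH2COOCH2: –C(=O)–O–C with C on the carbonyl side → ester.
  CH(CHO): pendant –CHO: carbonyl C bonded to C and H → aldehyde.
  CH(CHO): pendant –CHO: carbonyl C bonded to C and H → aldehyde.
  CH2COOCH2: –C(=O)–O–C with C on the carbonyl side → ester.
  CH(COOH): pendant –COOH: carbonyl C bonded to C and –OH → carboxylic acid.
  CH(CH2OH): pendant –CH2OH on an sp³ backbone C → alcohol.
  CH(COOH): pendant –COOH: carbonyl C bonded to C and –OH → carboxylic acid.
  CH(C6H5): pendant –C6H5: benzene ring → arene.
  CH(COOH): pendant –COOH: carbonyl C bonded to C and –OH → carboxylic acid.
  CHO: terminal –CHO: carbonyl C bonded to H and C → aldehyde.
Carboxylic acid appears at: CH(COOH), CH(COOH), CH(COOH) → 3.

3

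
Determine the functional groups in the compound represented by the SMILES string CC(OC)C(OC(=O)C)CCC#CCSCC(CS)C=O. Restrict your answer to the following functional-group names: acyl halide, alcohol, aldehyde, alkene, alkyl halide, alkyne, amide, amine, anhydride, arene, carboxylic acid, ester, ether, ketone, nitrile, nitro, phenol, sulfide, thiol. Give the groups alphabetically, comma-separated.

Reading the structure from left to right:
  CH(OCH3): pendant –OCH3: C–O–C with sp³ C, no adjacent C=O → ether.
  CH(OCOCH3): pendant –OC(=O)CH3: an acyloxy group → ester.
  C≡C: C≡C triple bond → alkyne.
  CH2SCH2: C–S–C linkage → sulfide (thioether).
  CH(CH2SH): pendant –CH2SH → thiol.
  CHO: terminal –CHO: carbonyl C bonded to H and C → aldehyde.

aldehyde, alkyne, ester, ether, sulfide, thiol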